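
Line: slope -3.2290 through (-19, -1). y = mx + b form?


y + 1 = -3.2290(x + 19)
y = -3.2290x - 1 + 3.2290*(-19)
y = -3.2290x - 62.3510

y = -3.2290x - 62.3510


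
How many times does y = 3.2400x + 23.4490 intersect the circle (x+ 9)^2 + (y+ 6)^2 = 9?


Substitute y = 3.2400x + 23.4490: (x+ 9)^2 + (3.2400x+23.4490+ 6)^2 = 9
Expand to Ax^2 + Bx + C = 0, where b-k = 29.449
A = 1+m^2 = 11.4976
B = 2(m(b-k) - h) = 2(3.2400*29.449 + 9) = 208.82952
C = h^2 + (b-k)^2 - r^2 = 81 + 867.243601 - 9 = 939.243601
disc = B^2-4AC = 43609.7684 - 43196.1889 = 413.5795
disc > 0

2 intersection points


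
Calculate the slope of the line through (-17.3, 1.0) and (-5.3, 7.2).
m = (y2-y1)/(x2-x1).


dy = 7.2 - 1.0 = 6.2
dx = -5.3 + 17.3 = 12.0
m = 6.2/12.0 = 0.5167

m = 0.5167


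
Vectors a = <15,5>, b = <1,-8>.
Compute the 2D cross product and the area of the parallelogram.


cross = 15*(-8) - 5*1 = -120 - 5 = -125
Parallelogram area = |-125| = 125

cross = -125, parallelogram area = 125


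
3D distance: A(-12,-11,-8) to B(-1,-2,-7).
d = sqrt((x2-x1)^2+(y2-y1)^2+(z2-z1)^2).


dx=11, dy=9, dz=1
d = sqrt(121+81+1) = sqrt(203) = 14.2478

14.2478


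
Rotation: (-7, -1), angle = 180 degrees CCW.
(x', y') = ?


cos(180) = -1, sin(180) = 0
x' = -7*(-1) + 1*0 = 7
y' = -7*0 - 1*(-1) = 1

(7, 1)


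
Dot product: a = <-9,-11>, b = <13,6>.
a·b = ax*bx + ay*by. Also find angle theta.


a·b = -9*13 - 11*6 = -117 - 66 = -183
|a| = sqrt(81+121) = 14.2127
|b| = sqrt(169+36) = 14.3178
cos(theta) = -183/(sqrt(202)*sqrt(205)) = -183/sqrt(41410) = -0.899287
theta = arccos(-183/sqrt(41410)) = 154.0645 degrees

a·b = -183, theta = 154.0645 deg


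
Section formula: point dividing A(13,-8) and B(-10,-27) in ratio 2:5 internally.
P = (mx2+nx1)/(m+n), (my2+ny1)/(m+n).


Px = (2*(-10) + 5*13)/7 = 45/7 = 6.4286
Py = (2*(-27) + 5*(-8))/7 = -94/7 = -13.4286

P = (6.4286, -13.4286)


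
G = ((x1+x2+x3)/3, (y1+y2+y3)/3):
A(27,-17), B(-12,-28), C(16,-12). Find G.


Gx = (27- 12+16)/3 = 31/3 = 10.3333
Gy = (-17- 28- 12)/3 = -57/3 = -19.0000

G = (10.3333, -19.0000)


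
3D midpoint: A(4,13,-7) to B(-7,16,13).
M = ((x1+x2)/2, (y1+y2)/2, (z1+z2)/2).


Mx = (4- 7)/2 = -1.5000
My = (13+16)/2 = 14.5000
Mz = (-7+13)/2 = 3.0000

M = (-1.5000, 14.5000, 3.0000)


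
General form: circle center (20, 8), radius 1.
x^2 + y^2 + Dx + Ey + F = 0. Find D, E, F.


(x-20)^2 + (y-8)^2 = 1^2
D = -2h = -40, E = -2k = -16
F = h^2+k^2-r^2 = 400+64-1 = 463

D = -40, E = -16, F = 463


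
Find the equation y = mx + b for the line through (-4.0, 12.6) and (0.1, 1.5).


m = (-11.1)/(4.1) = -2.7073
b = y1 - m*x1 = 12.6 - (-11.1*(-4.0))/(4.1) = 12.6 - 10.8293 = 1.7707

y = -2.7073x + 1.7707


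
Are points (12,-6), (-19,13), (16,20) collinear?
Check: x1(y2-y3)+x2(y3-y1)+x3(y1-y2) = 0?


12*(13-20) - 19*(20+ 6) + 16*(-6-13)
= -84 - 494 - 304 = -882

No, not collinear (determinant = -882)


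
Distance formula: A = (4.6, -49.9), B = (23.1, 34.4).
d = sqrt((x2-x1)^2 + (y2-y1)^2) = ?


dx = 23.1 - 4.6 = 18.5
dy = 34.4 + 49.9 = 84.3
d = sqrt(342.25 + 7106.49) = sqrt(7448.74) = 86.3061

86.3061


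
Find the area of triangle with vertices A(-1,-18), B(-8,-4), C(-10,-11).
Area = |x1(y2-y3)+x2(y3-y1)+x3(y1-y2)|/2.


-1*(-4+ 11) = -7
-8*(-11+ 18) = -56
-10*(-18+ 4) = 140
sum = 77
Area = |77|/2 = 38.5000

38.5000 sq units


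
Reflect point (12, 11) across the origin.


Reflection rule for origin: (-x, -y)
(12, 11) -> (-12, -11)

(-12, -11)


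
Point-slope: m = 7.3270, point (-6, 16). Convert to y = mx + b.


y - 16 = 7.3270(x + 6)
y = 7.3270x + 16 - 7.3270*(-6)
y = 7.3270x + 59.9620

y = 7.3270x + 59.9620


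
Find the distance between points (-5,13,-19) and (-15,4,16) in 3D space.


dx=-10, dy=-9, dz=35
d = sqrt(100+81+1225) = sqrt(1406) = 37.4967

37.4967


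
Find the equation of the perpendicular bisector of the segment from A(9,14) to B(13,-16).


Midpoint = (11, -1)
Slope of AB = dy/dx = -30/4 = -7.5000
Perp slope = -dx/dy = 4/30 = 0.1333
b = My - (perp slope)*Mx = -1 + (4*11)/(-30) = -1 - 1.4667 = -2.4667

y = 0.1333x - 2.4667


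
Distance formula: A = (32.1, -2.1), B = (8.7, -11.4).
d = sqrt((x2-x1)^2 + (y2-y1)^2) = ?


dx = 8.7 - 32.1 = -23.4
dy = -11.4 + 2.1 = -9.3
d = sqrt(547.56 + 86.49) = sqrt(634.05) = 25.1803

25.1803


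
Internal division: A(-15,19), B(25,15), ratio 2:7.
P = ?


Px = (2*25 + 7*(-15))/9 = -55/9 = -6.1111
Py = (2*15 + 7*19)/9 = 163/9 = 18.1111

P = (-6.1111, 18.1111)


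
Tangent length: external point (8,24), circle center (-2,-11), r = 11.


d = sqrt((8+ 2)^2 + (24+ 11)^2) = sqrt(100+1225) = 36.4005
L = sqrt(1325.0000 - 121) = sqrt(1204.0000) = 34.6987

34.6987


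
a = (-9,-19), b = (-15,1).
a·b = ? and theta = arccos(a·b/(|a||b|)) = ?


a·b = -9*(-15) - 19*1 = 135 - 19 = 116
|a| = sqrt(81+361) = 21.0238
|b| = sqrt(225+1) = 15.0333
cos(theta) = 116/(sqrt(442)*sqrt(226)) = 116/sqrt(99892) = 0.367022
theta = arccos(116/sqrt(99892)) = 68.4679 degrees

a·b = 116, theta = 68.4679 deg


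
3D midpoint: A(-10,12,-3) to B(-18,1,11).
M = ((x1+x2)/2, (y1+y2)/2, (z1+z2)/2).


Mx = (-10- 18)/2 = -14.0000
My = (12+1)/2 = 6.5000
Mz = (-3+11)/2 = 4.0000

M = (-14.0000, 6.5000, 4.0000)


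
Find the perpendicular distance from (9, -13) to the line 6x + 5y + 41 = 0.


|6*9 + 5*(-13) + 41| = |30| = 30
sqrt(36 + 25) = sqrt(61) = 7.8102
d = 30/sqrt(61) = 3.8411

3.8411


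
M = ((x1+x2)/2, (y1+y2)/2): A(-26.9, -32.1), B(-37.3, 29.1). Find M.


Mx = (-26.9 - 37.3)/2 = -64.2/2 = -32.1000
My = (-32.1 + 29.1)/2 = -3.0/2 = -1.5000

(-32.1000, -1.5000)


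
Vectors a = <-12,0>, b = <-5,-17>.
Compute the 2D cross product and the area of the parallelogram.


cross = -12*(-17) - 0*(-5) = 204 - 0 = 204
Parallelogram area = |204| = 204

cross = 204, parallelogram area = 204


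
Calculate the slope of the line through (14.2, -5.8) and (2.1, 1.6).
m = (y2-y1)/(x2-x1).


dy = 1.6 + 5.8 = 7.4
dx = 2.1 - 14.2 = -12.1
m = 7.4/(-12.1) = -0.6116

m = -0.6116


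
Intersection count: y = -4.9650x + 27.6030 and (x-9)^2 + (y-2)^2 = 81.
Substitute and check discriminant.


Substitute y = -4.9650x + 27.6030: (x-9)^2 + (-4.9650x+27.6030-2)^2 = 81
Expand to Ax^2 + Bx + C = 0, where b-k = 25.603
A = 1+m^2 = 25.651225
B = 2(m(b-k) - h) = 2(-4.9650*25.603 - 9) = -272.23779
C = h^2 + (b-k)^2 - r^2 = 81 + 655.513609 - 81 = 655.513609
disc = B^2-4AC = 74113.4143 - 67258.9083 = 6854.5060
disc > 0

2 intersection points


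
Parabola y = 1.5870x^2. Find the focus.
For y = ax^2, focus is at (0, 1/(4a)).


a = 1.5870
4a = 6.3480
focus = (0, 1/6.3480) = (0, 0.1575)

Focus = (0, 0.1575)


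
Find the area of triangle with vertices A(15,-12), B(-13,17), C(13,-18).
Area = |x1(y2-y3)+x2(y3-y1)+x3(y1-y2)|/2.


15*(17+ 18) = 525
-13*(-18+ 12) = 78
13*(-12-17) = -377
sum = 226
Area = |226|/2 = 113.0000

113.0000 sq units


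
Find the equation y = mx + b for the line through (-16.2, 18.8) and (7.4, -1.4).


m = (-20.2)/(23.6) = -0.8559
b = y1 - m*x1 = 18.8 - (-20.2*(-16.2))/(23.6) = 18.8 - 13.8661 = 4.9339

y = -0.8559x + 4.9339


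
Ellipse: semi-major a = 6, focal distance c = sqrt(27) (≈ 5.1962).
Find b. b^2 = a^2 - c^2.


b^2 = 6^2 - (sqrt(27))^2 = 36 - 27 = 9
b = sqrt(9) = 3

b = 3


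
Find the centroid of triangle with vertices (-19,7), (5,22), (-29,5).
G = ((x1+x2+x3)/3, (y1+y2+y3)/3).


Gx = (-19+5- 29)/3 = -43/3 = -14.3333
Gy = (7+22+5)/3 = 34/3 = 11.3333

G = (-14.3333, 11.3333)


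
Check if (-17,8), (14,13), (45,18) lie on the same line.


-17*(13-18) + 14*(18-8) + 45*(8-13)
= 85 + 140 - 225 = 0

Yes, collinear (determinant = 0)


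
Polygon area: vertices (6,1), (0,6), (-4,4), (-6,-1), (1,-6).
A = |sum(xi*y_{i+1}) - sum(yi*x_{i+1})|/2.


sum(xi*y_{i+1}) = 6*6 + 0*4 - 4*(-1) - 6*(-6) + 1*1 = 77
sum(yi*x_{i+1}) = 1*0 + 6*(-4) + 4*(-6) - 1*1 - 6*6 = -85
Area = |77 + 85|/2 = 162/2 = 81.0000

81.0000 sq units


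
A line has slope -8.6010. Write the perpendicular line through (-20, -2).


Perpendicular slope = -1/m1 = -1/(-8.6010) = 0.1163
b2 = y0 - m2*x0 = -2 - 20/(-8.6010) = -2 + 2.3253 = 0.3253

y = 0.1163x + 0.3253


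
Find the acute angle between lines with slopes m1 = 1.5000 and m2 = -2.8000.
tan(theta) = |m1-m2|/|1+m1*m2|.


m1-m2 = 4.3
1+m1*m2 = -3.2
tan(theta) = |4.3/(-3.2)| = 1.343750
theta = arctan(|4.3/(-3.2)|) = 53.3439 degrees (acute angle)

53.3439 degrees


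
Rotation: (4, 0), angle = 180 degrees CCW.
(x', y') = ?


cos(180) = -1, sin(180) = 0
x' = 4*(-1) - 0*0 = -4
y' = 4*0 + 0*(-1) = 0

(-4, 0)


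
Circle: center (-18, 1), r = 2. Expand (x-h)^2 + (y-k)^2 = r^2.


(x+ 18)^2 + (y-1)^2 = 2^2
D = -2h = 36, E = -2k = -2
F = h^2+k^2-r^2 = 324+1-4 = 321

x^2 + y^2 + 36x - 2y + 321 = 0


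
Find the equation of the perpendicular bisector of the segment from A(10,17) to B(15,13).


Midpoint = (12.5, 15)
Slope of AB = dy/dx = -4/5 = -0.8000
Perp slope = -dx/dy = 5/4 = 1.2500
b = My - (perp slope)*Mx = 15 + (5*12.5)/(-4) = 15 - 15.6250 = -0.6250

y = 1.2500x - 0.6250


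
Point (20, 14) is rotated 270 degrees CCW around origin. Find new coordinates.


cos(270) = 0, sin(270) = -1
x' = 20*0 - 14*(-1) = 14
y' = 20*(-1) + 14*0 = -20

(14, -20)


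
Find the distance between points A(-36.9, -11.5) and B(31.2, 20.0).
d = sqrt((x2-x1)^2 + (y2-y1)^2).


dx = 31.2 + 36.9 = 68.1
dy = 20.0 + 11.5 = 31.5
d = sqrt(4637.61 + 992.25) = sqrt(5629.86) = 75.0324

75.0324


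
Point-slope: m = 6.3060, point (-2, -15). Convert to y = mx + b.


y + 15 = 6.3060(x + 2)
y = 6.3060x - 15 - 6.3060*(-2)
y = 6.3060x - 2.3880

y = 6.3060x - 2.3880


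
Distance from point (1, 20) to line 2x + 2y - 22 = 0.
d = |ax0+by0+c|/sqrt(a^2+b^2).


|2*1 + 2*20 - 22| = |20| = 20
sqrt(4 + 4) = sqrt(8) = 2.8284
d = 20/sqrt(8) = 7.0711

7.0711


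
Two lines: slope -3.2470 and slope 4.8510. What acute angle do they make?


m1-m2 = -8.098
1+m1*m2 = -14.751197
tan(theta) = |-8.098/(-14.751197)| = 0.548972
theta = arctan(|-8.098/(-14.751197)|) = 28.7656 degrees (acute angle)

28.7656 degrees


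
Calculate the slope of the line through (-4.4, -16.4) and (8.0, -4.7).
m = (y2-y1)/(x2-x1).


dy = -4.7 + 16.4 = 11.7
dx = 8.0 + 4.4 = 12.4
m = 11.7/12.4 = 0.9435

m = 0.9435


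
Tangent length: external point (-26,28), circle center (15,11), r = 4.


d = sqrt((-26-15)^2 + (28-11)^2) = sqrt(1681+289) = 44.3847
L = sqrt(1970.0000 - 16) = sqrt(1954.0000) = 44.2041

44.2041


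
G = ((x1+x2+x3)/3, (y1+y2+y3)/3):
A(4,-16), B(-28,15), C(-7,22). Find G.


Gx = (4- 28- 7)/3 = -31/3 = -10.3333
Gy = (-16+15+22)/3 = 21/3 = 7.0000

G = (-10.3333, 7.0000)


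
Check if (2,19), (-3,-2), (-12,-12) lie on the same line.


2*(-2+ 12) - 3*(-12-19) - 12*(19+ 2)
= 20 + 93 - 252 = -139

No, not collinear (determinant = -139)


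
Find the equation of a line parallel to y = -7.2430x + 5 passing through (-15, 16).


Parallel lines have equal slopes.
m2 = -7.2430
b2 = 16 + 7.2430*(-15) = -92.6450

y = -7.2430x - 92.6450


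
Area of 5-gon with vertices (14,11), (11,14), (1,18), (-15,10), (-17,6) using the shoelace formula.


sum(xi*y_{i+1}) = 14*14 + 11*18 + 1*10 - 15*6 - 17*11 = 127
sum(yi*x_{i+1}) = 11*11 + 14*1 + 18*(-15) + 10*(-17) + 6*14 = -221
Area = |127 + 221|/2 = 348/2 = 174.0000

174.0000 sq units


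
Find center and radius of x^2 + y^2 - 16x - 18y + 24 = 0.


h = -D/2 = 16/2 = 8
k = -E/2 = 18/2 = 9
r^2 = h^2 + k^2 - F = 64 + 81 - 24 = 121
r = 11

Center (8, 9), radius = 11


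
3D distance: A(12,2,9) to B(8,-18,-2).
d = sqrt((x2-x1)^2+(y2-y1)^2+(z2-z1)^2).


dx=-4, dy=-20, dz=-11
d = sqrt(16+400+121) = sqrt(537) = 23.1733

23.1733


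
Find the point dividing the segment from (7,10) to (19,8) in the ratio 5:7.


Px = (5*19 + 7*7)/12 = 144/12 = 12.0000
Py = (5*8 + 7*10)/12 = 110/12 = 9.1667

P = (12.0000, 9.1667)


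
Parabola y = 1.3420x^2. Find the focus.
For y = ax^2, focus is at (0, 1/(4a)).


a = 1.3420
4a = 5.3680
focus = (0, 1/5.3680) = (0, 0.1863)

Focus = (0, 0.1863)


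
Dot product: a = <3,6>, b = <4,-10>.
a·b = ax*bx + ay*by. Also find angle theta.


a·b = 3*4 + 6*(-10) = 12 - 60 = -48
|a| = sqrt(9+36) = 6.7082
|b| = sqrt(16+100) = 10.7703
cos(theta) = -48/(sqrt(45)*sqrt(116)) = -48/sqrt(5220) = -0.664364
theta = arccos(-48/sqrt(5220)) = 131.6335 degrees

a·b = -48, theta = 131.6335 deg


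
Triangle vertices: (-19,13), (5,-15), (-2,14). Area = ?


-19*(-15-14) = 551
5*(14-13) = 5
-2*(13+ 15) = -56
sum = 500
Area = |500|/2 = 250.0000

250.0000 sq units


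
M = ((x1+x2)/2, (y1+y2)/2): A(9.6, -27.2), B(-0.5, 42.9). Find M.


Mx = (9.6 - 0.5)/2 = 9.1/2 = 4.5500
My = (-27.2 + 42.9)/2 = 15.7/2 = 7.8500

(4.5500, 7.8500)


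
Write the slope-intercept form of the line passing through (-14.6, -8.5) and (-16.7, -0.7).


m = (7.8)/(-2.1) = -3.7143
b = y1 - m*x1 = -8.5 - (7.8*(-14.6))/(-2.1) = -8.5 - 54.2286 = -62.7286

y = -3.7143x - 62.7286


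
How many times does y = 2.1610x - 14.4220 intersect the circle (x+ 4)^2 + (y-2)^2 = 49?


Substitute y = 2.1610x - 14.4220: (x+ 4)^2 + (2.1610x- 14.4220-2)^2 = 49
Expand to Ax^2 + Bx + C = 0, where b-k = -16.422
A = 1+m^2 = 5.669921
B = 2(m(b-k) - h) = 2(2.1610*(-16.422) + 4) = -62.975884
C = h^2 + (b-k)^2 - r^2 = 16 + 269.682084 - 49 = 236.682084
disc = B^2-4AC = 3965.9620 - 5367.8749 = -1401.9129
disc < 0

0 intersection points


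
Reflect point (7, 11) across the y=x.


Reflection rule for y=x: (y, x)
(7, 11) -> (11, 7)

(11, 7)


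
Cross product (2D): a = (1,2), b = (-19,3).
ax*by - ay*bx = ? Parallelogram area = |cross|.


cross = 1*3 - 2*(-19) = 3 + 38 = 41
Parallelogram area = |41| = 41

cross = 41, parallelogram area = 41


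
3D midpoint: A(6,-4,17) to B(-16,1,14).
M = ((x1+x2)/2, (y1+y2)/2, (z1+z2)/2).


Mx = (6- 16)/2 = -5.0000
My = (-4+1)/2 = -1.5000
Mz = (17+14)/2 = 15.5000

M = (-5.0000, -1.5000, 15.5000)


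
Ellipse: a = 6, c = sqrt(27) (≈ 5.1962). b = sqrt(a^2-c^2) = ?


b^2 = 6^2 - (sqrt(27))^2 = 36 - 27 = 9
b = sqrt(9) = 3

b = 3


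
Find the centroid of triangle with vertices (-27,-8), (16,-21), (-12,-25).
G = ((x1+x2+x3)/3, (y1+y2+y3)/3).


Gx = (-27+16- 12)/3 = -23/3 = -7.6667
Gy = (-8- 21- 25)/3 = -54/3 = -18.0000

G = (-7.6667, -18.0000)


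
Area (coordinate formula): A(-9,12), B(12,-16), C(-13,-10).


-9*(-16+ 10) = 54
12*(-10-12) = -264
-13*(12+ 16) = -364
sum = -574
Area = |-574|/2 = 287.0000

287.0000 sq units


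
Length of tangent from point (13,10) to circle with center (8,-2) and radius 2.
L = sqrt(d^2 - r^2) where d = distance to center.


d = sqrt((13-8)^2 + (10+ 2)^2) = sqrt(25+144) = 13.0000
L = sqrt(169.0000 - 4) = sqrt(165.0000) = 12.8452

12.8452


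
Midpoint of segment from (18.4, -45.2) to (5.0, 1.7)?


Mx = (18.4 + 5.0)/2 = 23.4/2 = 11.7000
My = (-45.2 + 1.7)/2 = -43.5/2 = -21.7500

(11.7000, -21.7500)


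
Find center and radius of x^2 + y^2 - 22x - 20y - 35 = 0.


h = -D/2 = 22/2 = 11
k = -E/2 = 20/2 = 10
r^2 = h^2 + k^2 - F = 121 + 100 + 35 = 256
r = 16

Center (11, 10), radius = 16


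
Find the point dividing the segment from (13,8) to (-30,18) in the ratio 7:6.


Px = (7*(-30) + 6*13)/13 = -132/13 = -10.1538
Py = (7*18 + 6*8)/13 = 174/13 = 13.3846

P = (-10.1538, 13.3846)


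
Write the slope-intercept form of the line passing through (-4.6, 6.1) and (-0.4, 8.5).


m = (2.4)/(4.2) = 0.5714
b = y1 - m*x1 = 6.1 - (2.4*(-4.6))/(4.2) = 6.1 + 2.6286 = 8.7286

y = 0.5714x + 8.7286


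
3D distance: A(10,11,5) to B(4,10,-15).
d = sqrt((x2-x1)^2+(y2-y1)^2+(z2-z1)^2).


dx=-6, dy=-1, dz=-20
d = sqrt(36+1+400) = sqrt(437) = 20.9045

20.9045


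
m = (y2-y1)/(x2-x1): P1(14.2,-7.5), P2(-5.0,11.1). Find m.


dy = 11.1 + 7.5 = 18.6
dx = -5.0 - 14.2 = -19.2
m = 18.6/(-19.2) = -0.9688

m = -0.9688


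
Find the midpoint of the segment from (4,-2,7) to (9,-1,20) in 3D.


Mx = (4+9)/2 = 6.5000
My = (-2- 1)/2 = -1.5000
Mz = (7+20)/2 = 13.5000

M = (6.5000, -1.5000, 13.5000)


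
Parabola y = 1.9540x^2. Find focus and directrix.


a = 1.9540
1/(4a) = 0.1279
Focus = (0, 0.1279)
Directrix: y = -0.1279

Focus = (0, 0.1279), Directrix: y = -0.1279


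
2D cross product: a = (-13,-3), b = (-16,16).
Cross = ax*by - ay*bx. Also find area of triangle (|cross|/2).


cross = -13*16 + 3*(-16) = -208 - 48 = -256
Triangle area = |-256|/2 = 256/2 = 128.0000

cross = -256, triangle area = 128.0000


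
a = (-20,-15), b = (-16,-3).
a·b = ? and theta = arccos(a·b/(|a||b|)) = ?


a·b = -20*(-16) - 15*(-3) = 320 + 45 = 365
|a| = sqrt(400+225) = 25.0000
|b| = sqrt(256+9) = 16.2788
cos(theta) = 365/(sqrt(625)*sqrt(265)) = 365/sqrt(165625) = 0.896871
theta = arccos(365/sqrt(165625)) = 26.2502 degrees

a·b = 365, theta = 26.2502 deg


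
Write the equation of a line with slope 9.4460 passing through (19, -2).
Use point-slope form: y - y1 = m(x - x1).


y + 2 = 9.4460(x - 19)
y = 9.4460x - 2 - 9.4460*19
y = 9.4460x - 181.4740

y = 9.4460x - 181.4740


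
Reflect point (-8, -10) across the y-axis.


Reflection rule for y-axis: (-x, y)
(-8, -10) -> (8, -10)

(8, -10)


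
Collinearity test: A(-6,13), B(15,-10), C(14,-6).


-6*(-10+ 6) + 15*(-6-13) + 14*(13+ 10)
= 24 - 285 + 322 = 61

No, not collinear (determinant = 61)


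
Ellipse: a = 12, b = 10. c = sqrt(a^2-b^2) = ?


c^2 = 12^2 - 10^2 = 144 - 100 = 44
c = sqrt(44) = 6.6332

c = 6.6332


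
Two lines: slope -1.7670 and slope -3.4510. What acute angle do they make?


m1-m2 = 1.684
1+m1*m2 = 7.097917
tan(theta) = |1.684/7.097917| = 0.237253
theta = arctan(|1.684/7.097917|) = 13.3468 degrees (acute angle)

13.3468 degrees


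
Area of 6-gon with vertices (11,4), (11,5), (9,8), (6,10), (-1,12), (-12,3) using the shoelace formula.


sum(xi*y_{i+1}) = 11*5 + 11*8 + 9*10 + 6*12 - 1*3 - 12*4 = 254
sum(yi*x_{i+1}) = 4*11 + 5*9 + 8*6 + 10*(-1) + 12*(-12) + 3*11 = 16
Area = |254 - 16|/2 = 238/2 = 119.0000

119.0000 sq units


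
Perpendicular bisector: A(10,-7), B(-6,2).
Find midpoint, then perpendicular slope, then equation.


Midpoint = (2, -2.5)
Slope of AB = dy/dx = 9/(-16) = -0.5625
Perp slope = -dx/dy = 16/9 = 1.7778
b = My - (perp slope)*Mx = -2.5 + (-16*2)/9 = -2.5 - 3.5556 = -6.0556

y = 1.7778x - 6.0556


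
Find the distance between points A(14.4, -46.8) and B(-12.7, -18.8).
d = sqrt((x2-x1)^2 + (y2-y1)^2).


dx = -12.7 - 14.4 = -27.1
dy = -18.8 + 46.8 = 28
d = sqrt(734.41 + 784) = sqrt(1518.41) = 38.9668

38.9668


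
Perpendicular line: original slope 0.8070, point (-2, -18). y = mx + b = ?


Perpendicular slope = -1/m1 = -1/0.8070 = -1.2392
b2 = y0 - m2*x0 = -18 - 2/0.8070 = -18 - 2.4783 = -20.4783

y = -1.2392x - 20.4783


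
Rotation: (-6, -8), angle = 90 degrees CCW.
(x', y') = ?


cos(90) = 0, sin(90) = 1
x' = -6*0 + 8*1 = 8
y' = -6*1 - 8*0 = -6

(8, -6)


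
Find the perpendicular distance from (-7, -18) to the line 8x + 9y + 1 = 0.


|8*(-7) + 9*(-18) + 1| = |-217| = 217
sqrt(64 + 81) = sqrt(145) = 12.0416
d = 217/sqrt(145) = 18.0209

18.0209


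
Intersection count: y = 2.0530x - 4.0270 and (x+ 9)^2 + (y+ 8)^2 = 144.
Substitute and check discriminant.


Substitute y = 2.0530x - 4.0270: (x+ 9)^2 + (2.0530x- 4.0270+ 8)^2 = 144
Expand to Ax^2 + Bx + C = 0, where b-k = 3.973
A = 1+m^2 = 5.214809
B = 2(m(b-k) - h) = 2(2.0530*3.973 + 9) = 34.313138
C = h^2 + (b-k)^2 - r^2 = 81 + 15.784729 - 144 = -47.215271
disc = B^2-4AC = 1177.3914 + 984.8745 = 2162.2659
disc > 0

2 intersection points


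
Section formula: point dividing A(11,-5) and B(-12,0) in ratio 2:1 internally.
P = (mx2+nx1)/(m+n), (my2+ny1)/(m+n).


Px = (2*(-12) + 1*11)/3 = -13/3 = -4.3333
Py = (2*0 + 1*(-5))/3 = -5/3 = -1.6667

P = (-4.3333, -1.6667)


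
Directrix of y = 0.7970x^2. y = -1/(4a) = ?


a = 0.7970
1/(4a) = 0.3137
directrix: y = -0.3137 = -0.3137

y = -0.3137


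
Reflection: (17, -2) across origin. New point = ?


Reflection rule for origin: (-x, -y)
(17, -2) -> (-17, 2)

(-17, 2)


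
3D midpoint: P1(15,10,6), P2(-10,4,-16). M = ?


Mx = (15- 10)/2 = 2.5000
My = (10+4)/2 = 7.0000
Mz = (6- 16)/2 = -5.0000

M = (2.5000, 7.0000, -5.0000)


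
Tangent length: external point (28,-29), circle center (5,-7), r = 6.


d = sqrt((28-5)^2 + (-29+ 7)^2) = sqrt(529+484) = 31.8277
L = sqrt(1013.0000 - 36) = sqrt(977.0000) = 31.2570

31.2570


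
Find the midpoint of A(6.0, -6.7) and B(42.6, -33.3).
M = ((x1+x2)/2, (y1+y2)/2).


Mx = (6.0 + 42.6)/2 = 48.6/2 = 24.3000
My = (-6.7 - 33.3)/2 = -40.0/2 = -20.0000

(24.3000, -20.0000)


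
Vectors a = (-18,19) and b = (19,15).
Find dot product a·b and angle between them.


a·b = -18*19 + 19*15 = -342 + 285 = -57
|a| = sqrt(324+361) = 26.1725
|b| = sqrt(361+225) = 24.2074
cos(theta) = -57/(sqrt(685)*sqrt(586)) = -57/sqrt(401410) = -0.089966
theta = arccos(-57/sqrt(401410)) = 95.1617 degrees

a·b = -57, theta = 95.1617 deg


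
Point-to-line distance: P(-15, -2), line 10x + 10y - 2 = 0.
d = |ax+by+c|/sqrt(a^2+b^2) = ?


|10*(-15) + 10*(-2) - 2| = |-172| = 172
sqrt(100 + 100) = sqrt(200) = 14.1421
d = 172/sqrt(200) = 12.1622

12.1622


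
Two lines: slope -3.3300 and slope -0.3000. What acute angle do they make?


m1-m2 = -3.03
1+m1*m2 = 1.999
tan(theta) = |-3.03/1.999| = 1.515758
theta = arctan(|-3.03/1.999|) = 56.5857 degrees (acute angle)

56.5857 degrees


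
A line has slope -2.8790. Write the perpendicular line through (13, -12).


Perpendicular slope = -1/m1 = -1/(-2.8790) = 0.3473
b2 = y0 - m2*x0 = -12 + 13/(-2.8790) = -12 - 4.5155 = -16.5155

y = 0.3473x - 16.5155


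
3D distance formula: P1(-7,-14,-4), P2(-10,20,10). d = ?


dx=-3, dy=34, dz=14
d = sqrt(9+1156+196) = sqrt(1361) = 36.8917

36.8917


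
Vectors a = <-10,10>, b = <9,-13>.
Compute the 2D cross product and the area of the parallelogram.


cross = -10*(-13) - 10*9 = 130 - 90 = 40
Parallelogram area = |40| = 40

cross = 40, parallelogram area = 40


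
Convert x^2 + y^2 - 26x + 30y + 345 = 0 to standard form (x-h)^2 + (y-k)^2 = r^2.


h = -D/2 = 26/2 = 13
k = -E/2 = -30/2 = -15
r^2 = h^2 + k^2 - F = 169 + 225 - 345 = 49
r = 7

Center (13, -15), radius = 7


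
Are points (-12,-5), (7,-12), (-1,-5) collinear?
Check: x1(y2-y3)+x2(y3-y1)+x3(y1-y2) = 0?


-12*(-12+ 5) + 7*(-5+ 5) - 1*(-5+ 12)
= 84 + 0 - 7 = 77

No, not collinear (determinant = 77)


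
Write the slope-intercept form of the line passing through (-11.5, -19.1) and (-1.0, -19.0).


m = (0.1)/(10.5) = 0.0095
b = y1 - m*x1 = -19.1 - (0.1*(-11.5))/(10.5) = -19.1 + 0.1095 = -18.9905

y = 0.0095x - 18.9905


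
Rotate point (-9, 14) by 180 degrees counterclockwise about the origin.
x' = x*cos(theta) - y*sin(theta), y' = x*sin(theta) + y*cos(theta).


cos(180) = -1, sin(180) = 0
x' = -9*(-1) - 14*0 = 9
y' = -9*0 + 14*(-1) = -14

(9, -14)


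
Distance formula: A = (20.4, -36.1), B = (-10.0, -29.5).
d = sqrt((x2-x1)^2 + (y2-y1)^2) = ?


dx = -10.0 - 20.4 = -30.4
dy = -29.5 + 36.1 = 6.6
d = sqrt(924.16 + 43.56) = sqrt(967.72) = 31.1082

31.1082


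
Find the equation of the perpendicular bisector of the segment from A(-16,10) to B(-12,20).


Midpoint = (-14, 15)
Slope of AB = dy/dx = 10/4 = 2.5000
Perp slope = -dx/dy = -4/10 = -0.4000
b = My - (perp slope)*Mx = 15 + (4*(-14))/10 = 15 - 5.6000 = 9.4000

y = -0.4000x + 9.4000


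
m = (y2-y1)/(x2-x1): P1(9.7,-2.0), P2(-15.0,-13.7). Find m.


dy = -13.7 + 2.0 = -11.7
dx = -15.0 - 9.7 = -24.7
m = -11.7/(-24.7) = 0.4737

m = 0.4737


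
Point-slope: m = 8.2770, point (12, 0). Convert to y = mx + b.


y - 0 = 8.2770(x - 12)
y = 8.2770x + 0 - 8.2770*12
y = 8.2770x - 99.3240

y = 8.2770x - 99.3240


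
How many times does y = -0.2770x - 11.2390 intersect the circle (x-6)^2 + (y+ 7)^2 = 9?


Substitute y = -0.2770x - 11.2390: (x-6)^2 + (-0.2770x- 11.2390+ 7)^2 = 9
Expand to Ax^2 + Bx + C = 0, where b-k = -4.239
A = 1+m^2 = 1.076729
B = 2(m(b-k) - h) = 2(-0.2770*(-4.239) - 6) = -9.651594
C = h^2 + (b-k)^2 - r^2 = 36 + 17.969121 - 9 = 44.969121
disc = B^2-4AC = 93.1533 - 193.6782 = -100.5249
disc < 0

0 intersection points


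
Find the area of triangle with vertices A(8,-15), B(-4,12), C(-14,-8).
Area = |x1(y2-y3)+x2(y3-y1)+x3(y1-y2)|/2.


8*(12+ 8) = 160
-4*(-8+ 15) = -28
-14*(-15-12) = 378
sum = 510
Area = |510|/2 = 255.0000

255.0000 sq units


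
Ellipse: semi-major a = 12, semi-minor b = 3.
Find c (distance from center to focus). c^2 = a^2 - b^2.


c^2 = 12^2 - 3^2 = 144 - 9 = 135
c = sqrt(135) = 11.6190

c = 11.6190


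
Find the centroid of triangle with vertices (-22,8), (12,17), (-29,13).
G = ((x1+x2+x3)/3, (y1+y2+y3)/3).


Gx = (-22+12- 29)/3 = -39/3 = -13.0000
Gy = (8+17+13)/3 = 38/3 = 12.6667

G = (-13.0000, 12.6667)


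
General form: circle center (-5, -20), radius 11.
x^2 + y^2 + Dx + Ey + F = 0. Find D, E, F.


(x+ 5)^2 + (y+ 20)^2 = 11^2
D = -2h = 10, E = -2k = 40
F = h^2+k^2-r^2 = 25+400-121 = 304

D = 10, E = 40, F = 304


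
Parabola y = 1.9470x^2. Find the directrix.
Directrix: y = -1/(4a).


a = 1.9470
1/(4a) = 0.1284
directrix: y = -0.1284 = -0.1284

y = -0.1284


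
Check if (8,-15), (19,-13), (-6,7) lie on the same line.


8*(-13-7) + 19*(7+ 15) - 6*(-15+ 13)
= -160 + 418 + 12 = 270

No, not collinear (determinant = 270)


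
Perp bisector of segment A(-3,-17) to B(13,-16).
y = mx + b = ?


Midpoint = (5, -16.5)
Slope of AB = dy/dx = 1/16 = 0.0625
Perp slope = -dx/dy = -16/1 = -16.0000
b = My - (perp slope)*Mx = -16.5 + (16*5)/1 = -16.5 + 80.0000 = 63.5000

y = -16.0000x + 63.5000


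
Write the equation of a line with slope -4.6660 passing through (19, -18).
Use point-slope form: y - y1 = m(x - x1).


y + 18 = -4.6660(x - 19)
y = -4.6660x - 18 + 4.6660*19
y = -4.6660x + 70.6540

y = -4.6660x + 70.6540


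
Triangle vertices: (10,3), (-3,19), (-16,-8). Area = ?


10*(19+ 8) = 270
-3*(-8-3) = 33
-16*(3-19) = 256
sum = 559
Area = |559|/2 = 279.5000

279.5000 sq units


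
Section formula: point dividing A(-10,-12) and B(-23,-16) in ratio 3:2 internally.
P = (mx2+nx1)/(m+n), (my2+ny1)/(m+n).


Px = (3*(-23) + 2*(-10))/5 = -89/5 = -17.8000
Py = (3*(-16) + 2*(-12))/5 = -72/5 = -14.4000

P = (-17.8000, -14.4000)


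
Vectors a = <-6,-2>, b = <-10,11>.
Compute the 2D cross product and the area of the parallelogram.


cross = -6*11 + 2*(-10) = -66 - 20 = -86
Parallelogram area = |-86| = 86

cross = -86, parallelogram area = 86


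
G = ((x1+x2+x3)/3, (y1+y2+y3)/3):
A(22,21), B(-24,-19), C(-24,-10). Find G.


Gx = (22- 24- 24)/3 = -26/3 = -8.6667
Gy = (21- 19- 10)/3 = -8/3 = -2.6667

G = (-8.6667, -2.6667)


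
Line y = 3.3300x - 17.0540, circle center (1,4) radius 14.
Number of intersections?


Substitute y = 3.3300x - 17.0540: (x-1)^2 + (3.3300x- 17.0540-4)^2 = 196
Expand to Ax^2 + Bx + C = 0, where b-k = -21.054
A = 1+m^2 = 12.0889
B = 2(m(b-k) - h) = 2(3.3300*(-21.054) - 1) = -142.21964
C = h^2 + (b-k)^2 - r^2 = 1 + 443.270916 - 196 = 248.270916
disc = B^2-4AC = 20226.4260 - 12005.2891 = 8221.1369
disc > 0

2 intersection points


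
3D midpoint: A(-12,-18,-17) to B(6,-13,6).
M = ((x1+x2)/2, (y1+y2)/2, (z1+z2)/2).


Mx = (-12+6)/2 = -3.0000
My = (-18- 13)/2 = -15.5000
Mz = (-17+6)/2 = -5.5000

M = (-3.0000, -15.5000, -5.5000)


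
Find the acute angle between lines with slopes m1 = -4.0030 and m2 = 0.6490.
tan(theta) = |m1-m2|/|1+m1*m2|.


m1-m2 = -4.652
1+m1*m2 = -1.597947
tan(theta) = |-4.652/(-1.597947)| = 2.911235
theta = arctan(|-4.652/(-1.597947)|) = 71.0426 degrees (acute angle)

71.0426 degrees


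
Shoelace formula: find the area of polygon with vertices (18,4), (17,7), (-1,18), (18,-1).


sum(xi*y_{i+1}) = 18*7 + 17*18 - 1*(-1) + 18*4 = 505
sum(yi*x_{i+1}) = 4*17 + 7*(-1) + 18*18 - 1*18 = 367
Area = |505 - 367|/2 = 138/2 = 69.0000

69.0000 sq units


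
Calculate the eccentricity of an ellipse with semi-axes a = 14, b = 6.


c = sqrt(196-36) = sqrt(160) = 12.6491
e = c/a = sqrt(160)/14 = 0.9035

e = 0.9035


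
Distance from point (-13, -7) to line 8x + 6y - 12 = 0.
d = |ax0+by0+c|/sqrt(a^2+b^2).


|8*(-13) + 6*(-7) - 12| = |-158| = 158
sqrt(64 + 36) = sqrt(100) = 10.0000
d = 158/sqrt(100) = 15.8000

15.8000


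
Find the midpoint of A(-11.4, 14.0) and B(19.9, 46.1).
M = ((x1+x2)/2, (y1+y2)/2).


Mx = (-11.4 + 19.9)/2 = 8.5/2 = 4.2500
My = (14.0 + 46.1)/2 = 60.1/2 = 30.0500

(4.2500, 30.0500)


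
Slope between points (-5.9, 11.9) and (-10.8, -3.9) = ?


dy = -3.9 - 11.9 = -15.8
dx = -10.8 + 5.9 = -4.9
m = -15.8/(-4.9) = 3.2245

m = 3.2245


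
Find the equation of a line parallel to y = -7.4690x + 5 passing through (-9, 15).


Parallel lines have equal slopes.
m2 = -7.4690
b2 = 15 + 7.4690*(-9) = -52.2210

y = -7.4690x - 52.2210


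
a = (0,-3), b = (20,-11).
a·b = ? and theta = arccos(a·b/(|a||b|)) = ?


a·b = 0*20 - 3*(-11) = 0 + 33 = 33
|a| = sqrt(0+9) = 3.0000
|b| = sqrt(400+121) = 22.8254
cos(theta) = 33/(sqrt(9)*sqrt(521)) = 33/sqrt(4689) = 0.481919
theta = arccos(33/sqrt(4689)) = 61.1892 degrees

a·b = 33, theta = 61.1892 deg


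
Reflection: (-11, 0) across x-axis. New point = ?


Reflection rule for x-axis: (x, -y)
(-11, 0) -> (-11, 0)

(-11, 0)


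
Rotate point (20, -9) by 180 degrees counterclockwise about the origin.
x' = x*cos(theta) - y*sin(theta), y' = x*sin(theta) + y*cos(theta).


cos(180) = -1, sin(180) = 0
x' = 20*(-1) + 9*0 = -20
y' = 20*0 - 9*(-1) = 9

(-20, 9)


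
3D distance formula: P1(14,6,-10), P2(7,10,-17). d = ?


dx=-7, dy=4, dz=-7
d = sqrt(49+16+49) = sqrt(114) = 10.6771

10.6771


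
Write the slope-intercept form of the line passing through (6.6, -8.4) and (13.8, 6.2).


m = (14.6)/(7.2) = 2.0278
b = y1 - m*x1 = -8.4 - (14.6*6.6)/(7.2) = -8.4 - 13.3833 = -21.7833

y = 2.0278x - 21.7833


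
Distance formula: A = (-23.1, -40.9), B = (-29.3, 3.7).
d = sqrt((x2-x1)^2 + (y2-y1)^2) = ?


dx = -29.3 + 23.1 = -6.2
dy = 3.7 + 40.9 = 44.6
d = sqrt(38.44 + 1989.16) = sqrt(2027.6) = 45.0289

45.0289


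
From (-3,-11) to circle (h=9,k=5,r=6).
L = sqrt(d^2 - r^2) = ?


d = sqrt((-3-9)^2 + (-11-5)^2) = sqrt(144+256) = 20.0000
L = sqrt(400.0000 - 36) = sqrt(364.0000) = 19.0788

19.0788


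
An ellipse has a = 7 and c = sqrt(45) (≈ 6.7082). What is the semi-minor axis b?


b^2 = 7^2 - (sqrt(45))^2 = 49 - 45 = 4
b = sqrt(4) = 2

b = 2


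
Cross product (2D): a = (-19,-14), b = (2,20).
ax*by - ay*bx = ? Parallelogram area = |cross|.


cross = -19*20 + 14*2 = -380 + 28 = -352
Parallelogram area = |-352| = 352

cross = -352, parallelogram area = 352


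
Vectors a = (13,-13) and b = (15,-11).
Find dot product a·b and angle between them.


a·b = 13*15 - 13*(-11) = 195 + 143 = 338
|a| = sqrt(169+169) = 18.3848
|b| = sqrt(225+121) = 18.6011
cos(theta) = 338/(sqrt(338)*sqrt(346)) = 338/sqrt(116948) = 0.988372
theta = arccos(338/sqrt(116948)) = 8.7462 degrees

a·b = 338, theta = 8.7462 deg


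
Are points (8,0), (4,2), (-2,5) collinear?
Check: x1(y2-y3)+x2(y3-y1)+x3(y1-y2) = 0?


8*(2-5) + 4*(5-0) - 2*(0-2)
= -24 + 20 + 4 = 0

Yes, collinear (determinant = 0)


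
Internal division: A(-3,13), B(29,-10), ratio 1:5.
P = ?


Px = (1*29 + 5*(-3))/6 = 14/6 = 2.3333
Py = (1*(-10) + 5*13)/6 = 55/6 = 9.1667

P = (2.3333, 9.1667)


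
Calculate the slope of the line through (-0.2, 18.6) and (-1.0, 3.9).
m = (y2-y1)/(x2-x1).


dy = 3.9 - 18.6 = -14.7
dx = -1.0 + 0.2 = -0.8
m = -14.7/(-0.8) = 18.3750

m = 18.3750


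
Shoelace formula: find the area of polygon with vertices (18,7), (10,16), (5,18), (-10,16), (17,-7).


sum(xi*y_{i+1}) = 18*16 + 10*18 + 5*16 - 10*(-7) + 17*7 = 737
sum(yi*x_{i+1}) = 7*10 + 16*5 + 18*(-10) + 16*17 - 7*18 = 116
Area = |737 - 116|/2 = 621/2 = 310.5000

310.5000 sq units


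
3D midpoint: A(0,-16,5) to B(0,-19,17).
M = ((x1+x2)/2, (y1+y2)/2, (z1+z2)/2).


Mx = (0+0)/2 = 0
My = (-16- 19)/2 = -17.5000
Mz = (5+17)/2 = 11.0000

M = (0, -17.5000, 11.0000)


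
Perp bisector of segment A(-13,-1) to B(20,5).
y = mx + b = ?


Midpoint = (3.5, 2)
Slope of AB = dy/dx = 6/33 = 0.1818
Perp slope = -dx/dy = -33/6 = -5.5000
b = My - (perp slope)*Mx = 2 + (33*3.5)/6 = 2 + 19.2500 = 21.2500

y = -5.5000x + 21.2500


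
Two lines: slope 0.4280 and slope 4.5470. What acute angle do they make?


m1-m2 = -4.119
1+m1*m2 = 2.946116
tan(theta) = |-4.119/2.946116| = 1.398112
theta = arctan(|-4.119/2.946116|) = 54.4257 degrees (acute angle)

54.4257 degrees


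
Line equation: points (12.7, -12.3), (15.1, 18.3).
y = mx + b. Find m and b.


m = (30.6)/(2.4) = 12.7500
b = y1 - m*x1 = -12.3 - (30.6*12.7)/(2.4) = -12.3 - 161.9250 = -174.2250

y = 12.7500x - 174.2250


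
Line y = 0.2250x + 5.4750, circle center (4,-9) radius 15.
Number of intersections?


Substitute y = 0.2250x + 5.4750: (x-4)^2 + (0.2250x+5.4750+ 9)^2 = 225
Expand to Ax^2 + Bx + C = 0, where b-k = 14.475
A = 1+m^2 = 1.050625
B = 2(m(b-k) - h) = 2(0.2250*14.475 - 4) = -1.48625
C = h^2 + (b-k)^2 - r^2 = 16 + 209.525625 - 225 = 0.525625
disc = B^2-4AC = 2.2089 - 2.2089 = 0
disc = 0

1 intersection point (tangent)


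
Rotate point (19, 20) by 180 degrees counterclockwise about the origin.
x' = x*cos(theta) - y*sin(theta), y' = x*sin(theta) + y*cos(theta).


cos(180) = -1, sin(180) = 0
x' = 19*(-1) - 20*0 = -19
y' = 19*0 + 20*(-1) = -20

(-19, -20)


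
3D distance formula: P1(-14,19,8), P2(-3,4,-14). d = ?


dx=11, dy=-15, dz=-22
d = sqrt(121+225+484) = sqrt(830) = 28.8097

28.8097


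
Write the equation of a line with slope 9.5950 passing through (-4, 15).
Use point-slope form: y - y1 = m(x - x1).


y - 15 = 9.5950(x + 4)
y = 9.5950x + 15 - 9.5950*(-4)
y = 9.5950x + 53.3800

y = 9.5950x + 53.3800


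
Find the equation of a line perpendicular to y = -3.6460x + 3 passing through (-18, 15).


Perpendicular slope = -1/m1 = -1/(-3.6460) = 0.2743
b2 = y0 - m2*x0 = 15 - 18/(-3.6460) = 15 + 4.9369 = 19.9369

y = 0.2743x + 19.9369


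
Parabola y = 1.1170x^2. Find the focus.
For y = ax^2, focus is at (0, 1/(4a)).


a = 1.1170
4a = 4.4680
focus = (0, 1/4.4680) = (0, 0.2238)

Focus = (0, 0.2238)


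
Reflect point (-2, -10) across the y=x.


Reflection rule for y=x: (y, x)
(-2, -10) -> (-10, -2)

(-10, -2)


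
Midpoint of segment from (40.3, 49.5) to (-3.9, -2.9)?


Mx = (40.3 - 3.9)/2 = 36.4/2 = 18.2000
My = (49.5 - 2.9)/2 = 46.6/2 = 23.3000

(18.2000, 23.3000)


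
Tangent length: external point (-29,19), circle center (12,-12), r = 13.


d = sqrt((-29-12)^2 + (19+ 12)^2) = sqrt(1681+961) = 51.4004
L = sqrt(2642.0000 - 169) = sqrt(2473.0000) = 49.7293

49.7293


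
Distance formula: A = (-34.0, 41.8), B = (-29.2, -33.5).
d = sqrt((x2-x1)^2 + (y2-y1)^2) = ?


dx = -29.2 + 34.0 = 4.8
dy = -33.5 - 41.8 = -75.3
d = sqrt(23.04 + 5670.09) = sqrt(5693.13) = 75.4528

75.4528


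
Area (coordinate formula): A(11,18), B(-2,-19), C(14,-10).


11*(-19+ 10) = -99
-2*(-10-18) = 56
14*(18+ 19) = 518
sum = 475
Area = |475|/2 = 237.5000

237.5000 sq units


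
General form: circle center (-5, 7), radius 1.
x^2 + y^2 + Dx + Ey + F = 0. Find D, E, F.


(x+ 5)^2 + (y-7)^2 = 1^2
D = -2h = 10, E = -2k = -14
F = h^2+k^2-r^2 = 25+49-1 = 73

D = 10, E = -14, F = 73


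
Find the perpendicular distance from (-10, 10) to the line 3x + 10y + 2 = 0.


|3*(-10) + 10*10 + 2| = |72| = 72
sqrt(9 + 100) = sqrt(109) = 10.4403
d = 72/sqrt(109) = 6.8963

6.8963


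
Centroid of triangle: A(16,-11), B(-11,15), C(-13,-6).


Gx = (16- 11- 13)/3 = -8/3 = -2.6667
Gy = (-11+15- 6)/3 = -2/3 = -0.6667

G = (-2.6667, -0.6667)


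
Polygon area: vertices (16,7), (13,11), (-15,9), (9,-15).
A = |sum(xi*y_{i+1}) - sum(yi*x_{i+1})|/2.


sum(xi*y_{i+1}) = 16*11 + 13*9 - 15*(-15) + 9*7 = 581
sum(yi*x_{i+1}) = 7*13 + 11*(-15) + 9*9 - 15*16 = -233
Area = |581 + 233|/2 = 814/2 = 407.0000

407.0000 sq units


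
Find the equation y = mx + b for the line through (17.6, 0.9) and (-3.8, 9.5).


m = (8.6)/(-21.4) = -0.4019
b = y1 - m*x1 = 0.9 - (8.6*17.6)/(-21.4) = 0.9 + 7.0729 = 7.9729

y = -0.4019x + 7.9729


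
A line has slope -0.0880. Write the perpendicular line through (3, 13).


Perpendicular slope = -1/m1 = -1/(-0.0880) = 11.3636
b2 = y0 - m2*x0 = 13 + 3/(-0.0880) = 13 - 34.0909 = -21.0909

y = 11.3636x - 21.0909


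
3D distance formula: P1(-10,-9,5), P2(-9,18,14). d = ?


dx=1, dy=27, dz=9
d = sqrt(1+729+81) = sqrt(811) = 28.4781

28.4781


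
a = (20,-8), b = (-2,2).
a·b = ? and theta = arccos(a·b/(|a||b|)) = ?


a·b = 20*(-2) - 8*2 = -40 - 16 = -56
|a| = sqrt(400+64) = 21.5407
|b| = sqrt(4+4) = 2.8284
cos(theta) = -56/(sqrt(464)*sqrt(8)) = -56/sqrt(3712) = -0.919145
theta = arccos(-56/sqrt(3712)) = 156.8014 degrees

a·b = -56, theta = 156.8014 deg


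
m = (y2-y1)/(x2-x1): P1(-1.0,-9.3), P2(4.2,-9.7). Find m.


dy = -9.7 + 9.3 = -0.4
dx = 4.2 + 1.0 = 5.2
m = -0.4/5.2 = -0.0769

m = -0.0769


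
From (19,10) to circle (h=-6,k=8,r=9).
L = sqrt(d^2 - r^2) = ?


d = sqrt((19+ 6)^2 + (10-8)^2) = sqrt(625+4) = 25.0799
L = sqrt(629.0000 - 81) = sqrt(548.0000) = 23.4094

23.4094


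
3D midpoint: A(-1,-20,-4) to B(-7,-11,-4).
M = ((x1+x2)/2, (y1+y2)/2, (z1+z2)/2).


Mx = (-1- 7)/2 = -4.0000
My = (-20- 11)/2 = -15.5000
Mz = (-4- 4)/2 = -4.0000

M = (-4.0000, -15.5000, -4.0000)


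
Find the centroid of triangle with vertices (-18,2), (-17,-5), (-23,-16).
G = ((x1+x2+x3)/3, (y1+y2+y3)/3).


Gx = (-18- 17- 23)/3 = -58/3 = -19.3333
Gy = (2- 5- 16)/3 = -19/3 = -6.3333

G = (-19.3333, -6.3333)


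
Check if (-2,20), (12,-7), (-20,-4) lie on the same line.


-2*(-7+ 4) + 12*(-4-20) - 20*(20+ 7)
= 6 - 288 - 540 = -822

No, not collinear (determinant = -822)


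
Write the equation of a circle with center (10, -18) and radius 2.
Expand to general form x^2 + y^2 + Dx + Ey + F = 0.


(x-10)^2 + (y+ 18)^2 = 2^2
D = -2h = -20, E = -2k = 36
F = h^2+k^2-r^2 = 100+324-4 = 420

x^2 + y^2 - 20x + 36y + 420 = 0


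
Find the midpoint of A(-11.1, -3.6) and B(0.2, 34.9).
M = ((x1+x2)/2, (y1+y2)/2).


Mx = (-11.1 + 0.2)/2 = -10.9/2 = -5.4500
My = (-3.6 + 34.9)/2 = 31.3/2 = 15.6500

(-5.4500, 15.6500)


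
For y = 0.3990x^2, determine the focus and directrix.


a = 0.3990
1/(4a) = 0.6266
Focus = (0, 0.6266)
Directrix: y = -0.6266

Focus = (0, 0.6266), Directrix: y = -0.6266


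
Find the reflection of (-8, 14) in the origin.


Reflection rule for origin: (-x, -y)
(-8, 14) -> (8, -14)

(8, -14)


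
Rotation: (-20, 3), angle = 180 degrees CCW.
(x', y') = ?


cos(180) = -1, sin(180) = 0
x' = -20*(-1) - 3*0 = 20
y' = -20*0 + 3*(-1) = -3

(20, -3)


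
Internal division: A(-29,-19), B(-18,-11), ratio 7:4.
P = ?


Px = (7*(-18) + 4*(-29))/11 = -242/11 = -22.0000
Py = (7*(-11) + 4*(-19))/11 = -153/11 = -13.9091

P = (-22.0000, -13.9091)


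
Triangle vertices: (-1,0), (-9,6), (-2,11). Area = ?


-1*(6-11) = 5
-9*(11-0) = -99
-2*(0-6) = 12
sum = -82
Area = |-82|/2 = 41.0000

41.0000 sq units


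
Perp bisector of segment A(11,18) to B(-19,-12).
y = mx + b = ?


Midpoint = (-4, 3)
Slope of AB = dy/dx = -30/(-30) = 1.0000
Perp slope = -dx/dy = -30/30 = -1.0000
b = My - (perp slope)*Mx = 3 + (-30*(-4))/(-30) = 3 - 4.0000 = -1.0000

y = -1.0000x - 1.0000


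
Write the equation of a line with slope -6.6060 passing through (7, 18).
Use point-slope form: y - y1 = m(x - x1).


y - 18 = -6.6060(x - 7)
y = -6.6060x + 18 + 6.6060*7
y = -6.6060x + 64.2420

y = -6.6060x + 64.2420


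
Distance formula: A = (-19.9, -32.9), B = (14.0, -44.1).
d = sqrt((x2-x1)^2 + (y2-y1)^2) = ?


dx = 14.0 + 19.9 = 33.9
dy = -44.1 + 32.9 = -11.2
d = sqrt(1149.21 + 125.44) = sqrt(1274.65) = 35.7022

35.7022
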